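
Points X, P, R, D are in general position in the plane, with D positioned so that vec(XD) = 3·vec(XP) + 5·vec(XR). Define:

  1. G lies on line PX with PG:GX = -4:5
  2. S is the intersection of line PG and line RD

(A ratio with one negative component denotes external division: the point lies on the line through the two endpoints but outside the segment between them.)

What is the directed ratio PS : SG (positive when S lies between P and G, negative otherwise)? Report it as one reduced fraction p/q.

PS:SG = -7/23

Work in coordinates with X = (0, 0), P = (1, 0), R = (0, 1), D = (3, 5).
1. G lies on line PX with PG:GX = -4:5 ⇒ G = (5, 0)
2. S is the intersection of line PG and line RD ⇒ S = (-3/4, 0)
S = P + t·(G−P) with t = -7/16, so PS:SG = t:(1−t) = -7/16:23/16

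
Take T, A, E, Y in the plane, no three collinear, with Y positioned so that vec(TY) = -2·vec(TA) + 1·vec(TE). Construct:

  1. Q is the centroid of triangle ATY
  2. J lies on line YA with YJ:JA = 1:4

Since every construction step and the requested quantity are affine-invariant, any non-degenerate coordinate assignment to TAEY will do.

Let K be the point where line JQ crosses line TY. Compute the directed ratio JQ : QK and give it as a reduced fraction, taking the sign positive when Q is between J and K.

JQ:QK = -2/5

Set T = (0, 0), A = (1, 0), E = (0, 1), Y = (-2, 1); any affine frame gives the same invariant.
1. Q is the centroid of triangle ATY ⇒ Q = (-1/3, 1/3)
2. J lies on line YA with YJ:JA = 1:4 ⇒ J = (-7/5, 4/5)
line JQ meets TY at K = (-3, 3/2)
Q = J + t·(K−J) with t = -2/3, so JQ:QK = -2/3:5/3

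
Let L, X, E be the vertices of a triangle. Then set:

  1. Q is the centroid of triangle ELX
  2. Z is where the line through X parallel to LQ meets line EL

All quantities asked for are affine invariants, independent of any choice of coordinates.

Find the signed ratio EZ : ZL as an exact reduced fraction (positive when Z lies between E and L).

EZ:ZL = -2

Set L = (0, 0), X = (1, 0), E = (0, 1); any affine frame gives the same invariant.
1. Q is the centroid of triangle ELX ⇒ Q = (1/3, 1/3)
2. Z is where the line through X parallel to LQ meets line EL ⇒ Z = (0, -1)
Z = E + t·(L−E) with t = 2, so EZ:ZL = t:(1−t) = 2:-1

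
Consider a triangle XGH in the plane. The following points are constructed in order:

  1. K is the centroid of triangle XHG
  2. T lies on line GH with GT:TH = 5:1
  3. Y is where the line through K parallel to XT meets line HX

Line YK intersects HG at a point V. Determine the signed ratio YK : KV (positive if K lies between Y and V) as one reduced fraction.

YK:KV = 6

Work in coordinates with X = (0, 0), G = (1, 0), H = (0, 1).
1. K is the centroid of triangle XHG ⇒ K = (1/3, 1/3)
2. T lies on line GH with GT:TH = 5:1 ⇒ T = (1/6, 5/6)
3. Y is where the line through K parallel to XT meets line HX ⇒ Y = (0, -4/3)
line YK meets HG at V = (7/18, 11/18)
K = Y + t·(V−Y) with t = 6/7, so YK:KV = 6/7:1/7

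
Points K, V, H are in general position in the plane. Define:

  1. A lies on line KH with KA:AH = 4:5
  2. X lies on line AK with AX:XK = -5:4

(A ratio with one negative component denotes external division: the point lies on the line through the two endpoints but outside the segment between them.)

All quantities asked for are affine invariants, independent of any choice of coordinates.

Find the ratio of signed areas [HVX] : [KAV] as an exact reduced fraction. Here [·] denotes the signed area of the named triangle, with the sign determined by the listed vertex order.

Choose coordinates K = (0, 0), V = (1, 0), H = (0, 1).
1. A lies on line KH with KA:AH = 4:5 ⇒ A = (0, 4/9)
2. X lies on line AK with AX:XK = -5:4 ⇒ X = (0, -16/9)
2·[HVX] = -25/9, 2·[KAV] = -4/9
[HVX]:[KAV] = -25/9:-4/9 = 25/4

[HVX]:[KAV] = 25/4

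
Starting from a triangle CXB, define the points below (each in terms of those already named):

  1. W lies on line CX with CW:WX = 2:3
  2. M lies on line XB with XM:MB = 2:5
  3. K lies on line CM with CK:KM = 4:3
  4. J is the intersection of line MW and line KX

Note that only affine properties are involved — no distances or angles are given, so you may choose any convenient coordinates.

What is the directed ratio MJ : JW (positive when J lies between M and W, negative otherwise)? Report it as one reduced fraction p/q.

MJ:JW = 5/4

Work in coordinates with C = (0, 0), X = (1, 0), B = (0, 1).
1. W lies on line CX with CW:WX = 2:3 ⇒ W = (2/5, 0)
2. M lies on line XB with XM:MB = 2:5 ⇒ M = (5/7, 2/7)
3. K lies on line CM with CK:KM = 4:3 ⇒ K = (20/49, 8/49)
4. J is the intersection of line MW and line KX ⇒ J = (34/63, 8/63)
J = M + t·(W−M) with t = 5/9, so MJ:JW = t:(1−t) = 5/9:4/9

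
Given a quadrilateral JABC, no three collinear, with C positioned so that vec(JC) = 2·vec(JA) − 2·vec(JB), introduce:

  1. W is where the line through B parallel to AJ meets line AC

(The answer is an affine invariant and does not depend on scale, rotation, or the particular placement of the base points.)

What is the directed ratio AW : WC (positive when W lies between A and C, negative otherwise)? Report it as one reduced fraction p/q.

Assign J = (0, 0), A = (1, 0), B = (0, 1), C = (2, -2) — the answer is frame-independent, so this choice is without loss of generality.
1. W is where the line through B parallel to AJ meets line AC ⇒ W = (1/2, 1)
W = A + t·(C−A) with t = -1/2, so AW:WC = t:(1−t) = -1/2:3/2

AW:WC = -1/3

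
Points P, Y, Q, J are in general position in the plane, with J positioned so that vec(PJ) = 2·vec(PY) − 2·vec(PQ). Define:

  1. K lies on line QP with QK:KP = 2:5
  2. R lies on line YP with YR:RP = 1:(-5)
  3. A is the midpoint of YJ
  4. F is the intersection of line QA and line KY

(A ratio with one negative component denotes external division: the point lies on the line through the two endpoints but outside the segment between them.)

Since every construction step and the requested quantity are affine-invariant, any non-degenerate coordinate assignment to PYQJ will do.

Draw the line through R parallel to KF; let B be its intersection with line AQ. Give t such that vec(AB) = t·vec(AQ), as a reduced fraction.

t = 23/26

Set P = (0, 0), Y = (1, 0), Q = (0, 1), J = (2, -2); any affine frame gives the same invariant.
1. K lies on line QP with QK:KP = 2:5 ⇒ K = (0, 5/7)
2. R lies on line YP with YR:RP = 1:(-5) ⇒ R = (5/4, 0)
3. A is the midpoint of YJ ⇒ A = (3/2, -1)
4. F is the intersection of line QA and line KY ⇒ F = (6/13, 5/13)
through R parallel to KF: direction (6/13, -30/91); meets AQ at B = (9/52, 10/13)
B = A + t·(Q−A) with t = 23/26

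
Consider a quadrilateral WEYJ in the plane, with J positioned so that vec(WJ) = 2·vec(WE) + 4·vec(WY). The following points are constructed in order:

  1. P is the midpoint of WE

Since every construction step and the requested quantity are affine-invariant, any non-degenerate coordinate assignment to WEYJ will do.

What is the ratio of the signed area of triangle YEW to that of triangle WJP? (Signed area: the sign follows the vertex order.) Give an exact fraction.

Work in coordinates with W = (0, 0), E = (1, 0), Y = (0, 1), J = (2, 4).
1. P is the midpoint of WE ⇒ P = (1/2, 0)
2·[YEW] = -1, 2·[WJP] = -2
[YEW]:[WJP] = -1:-2 = 1/2

[YEW]:[WJP] = 1/2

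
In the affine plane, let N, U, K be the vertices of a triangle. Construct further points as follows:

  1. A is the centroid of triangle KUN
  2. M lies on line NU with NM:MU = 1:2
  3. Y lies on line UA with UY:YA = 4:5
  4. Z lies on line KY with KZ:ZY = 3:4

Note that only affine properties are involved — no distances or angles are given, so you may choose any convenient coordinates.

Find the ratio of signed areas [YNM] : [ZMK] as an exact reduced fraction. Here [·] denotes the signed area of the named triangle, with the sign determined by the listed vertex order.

Work in coordinates with N = (0, 0), U = (1, 0), K = (0, 1).
1. A is the centroid of triangle KUN ⇒ A = (1/3, 1/3)
2. M lies on line NU with NM:MU = 1:2 ⇒ M = (1/3, 0)
3. Y lies on line UA with UY:YA = 4:5 ⇒ Y = (19/27, 4/27)
4. Z lies on line KY with KZ:ZY = 3:4 ⇒ Z = (19/63, 40/63)
2·[YNM] = 4/81, 2·[ZMK] = -34/189
[YNM]:[ZMK] = 4/81:-34/189 = -14/51

[YNM]:[ZMK] = -14/51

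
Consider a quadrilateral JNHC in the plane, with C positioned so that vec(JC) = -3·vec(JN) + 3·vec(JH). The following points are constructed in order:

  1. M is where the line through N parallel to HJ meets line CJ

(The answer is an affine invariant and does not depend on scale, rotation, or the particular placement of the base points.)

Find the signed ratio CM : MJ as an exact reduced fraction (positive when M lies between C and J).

CM:MJ = -4

Set J = (0, 0), N = (1, 0), H = (0, 1), C = (-3, 3); any affine frame gives the same invariant.
1. M is where the line through N parallel to HJ meets line CJ ⇒ M = (1, -1)
M = C + t·(J−C) with t = 4/3, so CM:MJ = t:(1−t) = 4/3:-1/3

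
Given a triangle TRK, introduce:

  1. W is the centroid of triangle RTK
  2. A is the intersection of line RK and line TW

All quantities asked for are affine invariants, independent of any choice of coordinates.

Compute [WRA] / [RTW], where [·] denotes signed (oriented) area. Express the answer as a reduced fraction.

Work in coordinates with T = (0, 0), R = (1, 0), K = (0, 1).
1. W is the centroid of triangle RTK ⇒ W = (1/3, 1/3)
2. A is the intersection of line RK and line TW ⇒ A = (1/2, 1/2)
2·[WRA] = 1/6, 2·[RTW] = -1/3
[WRA]:[RTW] = 1/6:-1/3 = -1/2

[WRA]:[RTW] = -1/2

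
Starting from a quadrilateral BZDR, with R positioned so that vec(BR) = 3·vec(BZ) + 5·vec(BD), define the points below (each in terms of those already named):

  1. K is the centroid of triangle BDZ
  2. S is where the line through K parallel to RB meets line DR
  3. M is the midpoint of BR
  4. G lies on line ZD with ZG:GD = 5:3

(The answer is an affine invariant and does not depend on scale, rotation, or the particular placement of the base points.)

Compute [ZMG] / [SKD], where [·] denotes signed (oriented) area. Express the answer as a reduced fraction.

Set B = (0, 0), Z = (1, 0), D = (0, 1), R = (3, 5); any affine frame gives the same invariant.
1. K is the centroid of triangle BDZ ⇒ K = (1/3, 1/3)
2. S is where the line through K parallel to RB meets line DR ⇒ S = (11/3, 53/9)
3. M is the midpoint of BR ⇒ M = (3/2, 5/2)
4. G lies on line ZD with ZG:GD = 5:3 ⇒ G = (3/8, 5/8)
2·[ZMG] = 15/8, 2·[SKD] = -110/27
[ZMG]:[SKD] = 15/8:-110/27 = -81/176

[ZMG]:[SKD] = -81/176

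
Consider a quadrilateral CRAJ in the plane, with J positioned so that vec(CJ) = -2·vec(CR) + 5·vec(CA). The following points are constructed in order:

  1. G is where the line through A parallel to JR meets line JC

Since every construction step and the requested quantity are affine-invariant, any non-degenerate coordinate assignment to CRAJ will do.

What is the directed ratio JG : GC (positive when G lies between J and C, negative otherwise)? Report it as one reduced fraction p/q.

JG:GC = 2/3

Choose coordinates C = (0, 0), R = (1, 0), A = (0, 1), J = (-2, 5).
1. G is where the line through A parallel to JR meets line JC ⇒ G = (-6/5, 3)
G = J + t·(C−J) with t = 2/5, so JG:GC = t:(1−t) = 2/5:3/5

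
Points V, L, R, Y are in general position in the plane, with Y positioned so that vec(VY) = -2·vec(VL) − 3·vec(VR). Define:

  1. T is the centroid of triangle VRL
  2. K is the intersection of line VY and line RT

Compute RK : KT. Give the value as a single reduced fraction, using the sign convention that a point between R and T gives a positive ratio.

RK:KT = 6

Set V = (0, 0), L = (1, 0), R = (0, 1), Y = (-2, -3); any affine frame gives the same invariant.
1. T is the centroid of triangle VRL ⇒ T = (1/3, 1/3)
2. K is the intersection of line VY and line RT ⇒ K = (2/7, 3/7)
K = R + t·(T−R) with t = 6/7, so RK:KT = t:(1−t) = 6/7:1/7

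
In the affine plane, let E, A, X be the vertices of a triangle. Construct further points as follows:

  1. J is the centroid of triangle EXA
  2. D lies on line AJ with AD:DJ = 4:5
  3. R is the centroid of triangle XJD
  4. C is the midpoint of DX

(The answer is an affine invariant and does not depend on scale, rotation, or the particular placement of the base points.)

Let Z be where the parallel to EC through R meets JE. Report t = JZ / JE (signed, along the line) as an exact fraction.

Assign E = (0, 0), A = (1, 0), X = (0, 1) — the answer is frame-independent, so this choice is without loss of generality.
1. J is the centroid of triangle EXA ⇒ J = (1/3, 1/3)
2. D lies on line AJ with AD:DJ = 4:5 ⇒ D = (19/27, 4/27)
3. R is the centroid of triangle XJD ⇒ R = (28/81, 40/81)
4. C is the midpoint of DX ⇒ C = (19/54, 31/54)
through R parallel to EC: direction (19/54, 31/54); meets JE at Z = (1/9, 1/9)
Z = J + t·(E−J) with t = 2/3

t = 2/3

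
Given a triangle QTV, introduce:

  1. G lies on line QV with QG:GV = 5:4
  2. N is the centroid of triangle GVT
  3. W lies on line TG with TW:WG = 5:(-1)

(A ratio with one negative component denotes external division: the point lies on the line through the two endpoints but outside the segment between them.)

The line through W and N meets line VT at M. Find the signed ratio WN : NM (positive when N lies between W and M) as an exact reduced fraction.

Work in coordinates with Q = (0, 0), T = (1, 0), V = (0, 1).
1. G lies on line QV with QG:GV = 5:4 ⇒ G = (0, 5/9)
2. N is the centroid of triangle GVT ⇒ N = (1/3, 14/27)
3. W lies on line TG with TW:WG = 5:(-1) ⇒ W = (-1/4, 25/36)
line WN meets VT at M = (6/11, 5/11)
N = W + t·(M−W) with t = 11/15, so WN:NM = 11/15:4/15

WN:NM = 11/4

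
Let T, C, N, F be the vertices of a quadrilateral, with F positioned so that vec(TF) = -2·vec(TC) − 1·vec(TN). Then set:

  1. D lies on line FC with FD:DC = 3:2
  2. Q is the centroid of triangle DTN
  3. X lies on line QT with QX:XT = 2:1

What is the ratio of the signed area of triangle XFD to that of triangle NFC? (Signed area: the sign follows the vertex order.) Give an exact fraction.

Work in coordinates with T = (0, 0), C = (1, 0), N = (0, 1), F = (-2, -1).
1. D lies on line FC with FD:DC = 3:2 ⇒ D = (-1/5, -2/5)
2. Q is the centroid of triangle DTN ⇒ Q = (-1/15, 1/5)
3. X lies on line QT with QX:XT = 2:1 ⇒ X = (-1/45, 1/15)
2·[XFD] = 11/15, 2·[NFC] = 4
[XFD]:[NFC] = 11/15:4 = 11/60

[XFD]:[NFC] = 11/60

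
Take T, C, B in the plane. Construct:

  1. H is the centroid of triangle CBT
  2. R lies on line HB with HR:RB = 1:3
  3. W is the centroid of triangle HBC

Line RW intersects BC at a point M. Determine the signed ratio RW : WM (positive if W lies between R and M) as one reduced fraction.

Choose coordinates T = (0, 0), C = (1, 0), B = (0, 1).
1. H is the centroid of triangle CBT ⇒ H = (1/3, 1/3)
2. R lies on line HB with HR:RB = 1:3 ⇒ R = (1/4, 1/2)
3. W is the centroid of triangle HBC ⇒ W = (4/9, 4/9)
line RW meets BC at M = (3/5, 2/5)
W = R + t·(M−R) with t = 5/9, so RW:WM = 5/9:4/9

RW:WM = 5/4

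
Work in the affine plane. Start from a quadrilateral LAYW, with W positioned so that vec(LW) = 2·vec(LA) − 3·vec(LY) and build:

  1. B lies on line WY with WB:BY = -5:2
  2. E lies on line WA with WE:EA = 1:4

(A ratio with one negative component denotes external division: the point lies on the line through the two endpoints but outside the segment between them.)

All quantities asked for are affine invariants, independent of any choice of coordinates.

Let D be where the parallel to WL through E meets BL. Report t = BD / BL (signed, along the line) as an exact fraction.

t = 41/50

Set L = (0, 0), A = (1, 0), Y = (0, 1), W = (2, -3); any affine frame gives the same invariant.
1. B lies on line WY with WB:BY = -5:2 ⇒ B = (-4/3, 11/3)
2. E lies on line WA with WE:EA = 1:4 ⇒ E = (9/5, -12/5)
through E parallel to WL: direction (-2, 3); meets BL at D = (-6/25, 33/50)
D = B + t·(L−B) with t = 41/50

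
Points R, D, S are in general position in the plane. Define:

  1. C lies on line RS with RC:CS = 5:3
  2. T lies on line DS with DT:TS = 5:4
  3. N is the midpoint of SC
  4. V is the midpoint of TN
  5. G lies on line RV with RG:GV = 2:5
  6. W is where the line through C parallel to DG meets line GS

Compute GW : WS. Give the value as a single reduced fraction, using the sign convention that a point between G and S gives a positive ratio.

Choose coordinates R = (0, 0), D = (1, 0), S = (0, 1).
1. C lies on line RS with RC:CS = 5:3 ⇒ C = (0, 5/8)
2. T lies on line DS with DT:TS = 5:4 ⇒ T = (4/9, 5/9)
3. N is the midpoint of SC ⇒ N = (0, 13/16)
4. V is the midpoint of TN ⇒ V = (2/9, 197/288)
5. G lies on line RV with RG:GV = 2:5 ⇒ G = (4/63, 197/1008)
6. W is where the line through C parallel to DG meets line GS ⇒ W = (472/15687, 77647/125496)
W = G + t·(S−G) with t = 131/249, so GW:WS = t:(1−t) = 131/249:118/249

GW:WS = 131/118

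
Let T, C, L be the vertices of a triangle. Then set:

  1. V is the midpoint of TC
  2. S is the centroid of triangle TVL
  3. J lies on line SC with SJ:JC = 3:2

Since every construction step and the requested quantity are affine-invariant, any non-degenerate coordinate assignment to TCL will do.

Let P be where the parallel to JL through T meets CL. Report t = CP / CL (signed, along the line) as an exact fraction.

Assign T = (0, 0), C = (1, 0), L = (0, 1) — the answer is frame-independent, so this choice is without loss of generality.
1. V is the midpoint of TC ⇒ V = (1/2, 0)
2. S is the centroid of triangle TVL ⇒ S = (1/6, 1/3)
3. J lies on line SC with SJ:JC = 3:2 ⇒ J = (2/3, 2/15)
through T parallel to JL: direction (-2/3, 13/15); meets CL at P = (-10/3, 13/3)
P = C + t·(L−C) with t = 13/3

t = 13/3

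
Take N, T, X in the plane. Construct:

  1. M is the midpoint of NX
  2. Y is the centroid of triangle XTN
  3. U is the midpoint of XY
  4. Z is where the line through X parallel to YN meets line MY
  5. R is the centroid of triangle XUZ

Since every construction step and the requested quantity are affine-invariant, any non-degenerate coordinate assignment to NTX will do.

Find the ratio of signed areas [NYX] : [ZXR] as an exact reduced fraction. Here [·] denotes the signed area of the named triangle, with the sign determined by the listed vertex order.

Choose coordinates N = (0, 0), T = (1, 0), X = (0, 1).
1. M is the midpoint of NX ⇒ M = (0, 1/2)
2. Y is the centroid of triangle XTN ⇒ Y = (1/3, 1/3)
3. U is the midpoint of XY ⇒ U = (1/6, 2/3)
4. Z is where the line through X parallel to YN meets line MY ⇒ Z = (-1/3, 2/3)
5. R is the centroid of triangle XUZ ⇒ R = (-1/18, 7/9)
2·[NYX] = 1/3, 2·[ZXR] = -1/18
[NYX]:[ZXR] = 1/3:-1/18 = -6

[NYX]:[ZXR] = -6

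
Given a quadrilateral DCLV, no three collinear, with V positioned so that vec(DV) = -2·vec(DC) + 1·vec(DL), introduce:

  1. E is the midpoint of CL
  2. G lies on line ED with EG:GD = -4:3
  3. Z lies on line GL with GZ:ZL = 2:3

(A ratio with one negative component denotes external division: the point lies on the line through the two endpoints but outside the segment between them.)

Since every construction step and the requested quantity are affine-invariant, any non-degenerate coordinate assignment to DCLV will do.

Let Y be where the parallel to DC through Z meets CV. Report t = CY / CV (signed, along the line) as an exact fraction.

t = -1/2

Work in coordinates with D = (0, 0), C = (1, 0), L = (0, 1), V = (-2, 1).
1. E is the midpoint of CL ⇒ E = (1/2, 1/2)
2. G lies on line ED with EG:GD = -4:3 ⇒ G = (-3/2, -3/2)
3. Z lies on line GL with GZ:ZL = 2:3 ⇒ Z = (-9/10, -1/2)
through Z parallel to DC: direction (1, 0); meets CV at Y = (5/2, -1/2)
Y = C + t·(V−C) with t = -1/2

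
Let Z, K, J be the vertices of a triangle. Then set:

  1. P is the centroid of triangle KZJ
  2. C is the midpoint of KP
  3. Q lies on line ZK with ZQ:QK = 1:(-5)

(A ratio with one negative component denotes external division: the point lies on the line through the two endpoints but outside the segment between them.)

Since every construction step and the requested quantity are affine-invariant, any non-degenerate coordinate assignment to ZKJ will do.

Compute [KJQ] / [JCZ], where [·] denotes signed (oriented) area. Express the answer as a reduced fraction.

Set Z = (0, 0), K = (1, 0), J = (0, 1); any affine frame gives the same invariant.
1. P is the centroid of triangle KZJ ⇒ P = (1/3, 1/3)
2. C is the midpoint of KP ⇒ C = (2/3, 1/6)
3. Q lies on line ZK with ZQ:QK = 1:(-5) ⇒ Q = (-1/4, 0)
2·[KJQ] = 5/4, 2·[JCZ] = -2/3
[KJQ]:[JCZ] = 5/4:-2/3 = -15/8

[KJQ]:[JCZ] = -15/8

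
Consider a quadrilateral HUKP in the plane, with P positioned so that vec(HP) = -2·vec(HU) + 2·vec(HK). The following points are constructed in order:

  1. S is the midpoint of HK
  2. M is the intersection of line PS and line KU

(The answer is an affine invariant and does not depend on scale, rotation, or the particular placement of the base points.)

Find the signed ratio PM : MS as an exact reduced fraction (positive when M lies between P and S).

Choose coordinates H = (0, 0), U = (1, 0), K = (0, 1), P = (-2, 2).
1. S is the midpoint of HK ⇒ S = (0, 1/2)
2. M is the intersection of line PS and line KU ⇒ M = (2, -1)
M = P + t·(S−P) with t = 2, so PM:MS = t:(1−t) = 2:-1

PM:MS = -2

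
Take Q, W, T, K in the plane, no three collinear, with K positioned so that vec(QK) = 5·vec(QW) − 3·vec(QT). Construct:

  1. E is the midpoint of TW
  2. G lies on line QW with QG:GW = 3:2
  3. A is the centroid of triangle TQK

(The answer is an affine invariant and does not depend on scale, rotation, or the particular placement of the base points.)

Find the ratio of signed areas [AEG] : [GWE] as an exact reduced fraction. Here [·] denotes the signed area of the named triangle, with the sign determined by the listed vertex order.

[AEG]:[GWE] = 7/3

Work in coordinates with Q = (0, 0), W = (1, 0), T = (0, 1), K = (5, -3).
1. E is the midpoint of TW ⇒ E = (1/2, 1/2)
2. G lies on line QW with QG:GW = 3:2 ⇒ G = (3/5, 0)
3. A is the centroid of triangle TQK ⇒ A = (5/3, -2/3)
2·[AEG] = 7/15, 2·[GWE] = 1/5
[AEG]:[GWE] = 7/15:1/5 = 7/3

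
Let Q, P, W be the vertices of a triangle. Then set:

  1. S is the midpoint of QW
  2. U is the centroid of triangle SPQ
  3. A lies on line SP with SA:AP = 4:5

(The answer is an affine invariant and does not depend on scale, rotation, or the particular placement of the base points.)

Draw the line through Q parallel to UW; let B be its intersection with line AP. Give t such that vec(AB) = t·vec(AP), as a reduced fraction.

t = -5/4

Assign Q = (0, 0), P = (1, 0), W = (0, 1) — the answer is frame-independent, so this choice is without loss of generality.
1. S is the midpoint of QW ⇒ S = (0, 1/2)
2. U is the centroid of triangle SPQ ⇒ U = (1/3, 1/6)
3. A lies on line SP with SA:AP = 4:5 ⇒ A = (4/9, 5/18)
through Q parallel to UW: direction (-1/3, 5/6); meets AP at B = (-1/4, 5/8)
B = A + t·(P−A) with t = -5/4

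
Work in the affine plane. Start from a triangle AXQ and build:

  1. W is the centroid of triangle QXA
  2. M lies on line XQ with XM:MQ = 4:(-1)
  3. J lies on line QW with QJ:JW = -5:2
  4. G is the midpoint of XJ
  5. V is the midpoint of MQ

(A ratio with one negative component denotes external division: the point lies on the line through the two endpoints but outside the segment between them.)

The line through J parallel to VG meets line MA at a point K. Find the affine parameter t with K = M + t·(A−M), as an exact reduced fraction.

t = 15/46

Work in coordinates with A = (0, 0), X = (1, 0), Q = (0, 1).
1. W is the centroid of triangle QXA ⇒ W = (1/3, 1/3)
2. M lies on line XQ with XM:MQ = 4:(-1) ⇒ M = (-1/3, 4/3)
3. J lies on line QW with QJ:JW = -5:2 ⇒ J = (5/9, -1/9)
4. G is the midpoint of XJ ⇒ G = (7/9, -1/18)
5. V is the midpoint of MQ ⇒ V = (-1/6, 7/6)
through J parallel to VG: direction (17/18, -11/9); meets MA at K = (-31/138, 62/69)
K = M + t·(A−M) with t = 15/46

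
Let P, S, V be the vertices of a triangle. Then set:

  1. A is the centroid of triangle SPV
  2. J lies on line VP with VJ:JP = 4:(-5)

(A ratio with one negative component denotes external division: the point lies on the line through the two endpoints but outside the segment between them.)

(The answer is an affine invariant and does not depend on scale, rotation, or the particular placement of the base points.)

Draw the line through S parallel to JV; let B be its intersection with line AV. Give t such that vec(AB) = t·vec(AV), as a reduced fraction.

t = -2

Work in coordinates with P = (0, 0), S = (1, 0), V = (0, 1).
1. A is the centroid of triangle SPV ⇒ A = (1/3, 1/3)
2. J lies on line VP with VJ:JP = 4:(-5) ⇒ J = (0, 5)
through S parallel to JV: direction (0, -4); meets AV at B = (1, -1)
B = A + t·(V−A) with t = -2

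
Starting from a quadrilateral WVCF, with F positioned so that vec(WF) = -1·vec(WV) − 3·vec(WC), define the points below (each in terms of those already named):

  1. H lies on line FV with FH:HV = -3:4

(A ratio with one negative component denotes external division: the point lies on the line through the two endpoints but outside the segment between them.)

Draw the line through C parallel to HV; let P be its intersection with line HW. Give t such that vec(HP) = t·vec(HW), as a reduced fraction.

t = 5/3

Set W = (0, 0), V = (1, 0), C = (0, 1), F = (-1, -3); any affine frame gives the same invariant.
1. H lies on line FV with FH:HV = -3:4 ⇒ H = (-7, -12)
through C parallel to HV: direction (8, 12); meets HW at P = (14/3, 8)
P = H + t·(W−H) with t = 5/3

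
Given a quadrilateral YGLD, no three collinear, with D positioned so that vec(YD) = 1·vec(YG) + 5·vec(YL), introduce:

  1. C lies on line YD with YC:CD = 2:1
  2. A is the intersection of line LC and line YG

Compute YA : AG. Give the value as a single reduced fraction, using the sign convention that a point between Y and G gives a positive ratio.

YA:AG = -2/9

Work in coordinates with Y = (0, 0), G = (1, 0), L = (0, 1), D = (1, 5).
1. C lies on line YD with YC:CD = 2:1 ⇒ C = (2/3, 10/3)
2. A is the intersection of line LC and line YG ⇒ A = (-2/7, 0)
A = Y + t·(G−Y) with t = -2/7, so YA:AG = t:(1−t) = -2/7:9/7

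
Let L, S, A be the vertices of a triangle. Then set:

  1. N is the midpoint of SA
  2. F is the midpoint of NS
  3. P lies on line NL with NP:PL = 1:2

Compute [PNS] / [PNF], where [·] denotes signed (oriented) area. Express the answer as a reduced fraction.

[PNS]:[PNF] = 2

Assign L = (0, 0), S = (1, 0), A = (0, 1) — the answer is frame-independent, so this choice is without loss of generality.
1. N is the midpoint of SA ⇒ N = (1/2, 1/2)
2. F is the midpoint of NS ⇒ F = (3/4, 1/4)
3. P lies on line NL with NP:PL = 1:2 ⇒ P = (1/3, 1/3)
2·[PNS] = -1/6, 2·[PNF] = -1/12
[PNS]:[PNF] = -1/6:-1/12 = 2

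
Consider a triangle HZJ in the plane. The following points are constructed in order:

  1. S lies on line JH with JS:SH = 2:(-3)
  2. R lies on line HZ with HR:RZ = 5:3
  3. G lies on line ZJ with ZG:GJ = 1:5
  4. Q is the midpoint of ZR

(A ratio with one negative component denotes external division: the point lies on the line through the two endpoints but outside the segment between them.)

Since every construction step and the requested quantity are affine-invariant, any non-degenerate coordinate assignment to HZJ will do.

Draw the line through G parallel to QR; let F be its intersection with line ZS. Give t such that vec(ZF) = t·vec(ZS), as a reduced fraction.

Assign H = (0, 0), Z = (1, 0), J = (0, 1) — the answer is frame-independent, so this choice is without loss of generality.
1. S lies on line JH with JS:SH = 2:(-3) ⇒ S = (0, 3)
2. R lies on line HZ with HR:RZ = 5:3 ⇒ R = (5/8, 0)
3. G lies on line ZJ with ZG:GJ = 1:5 ⇒ G = (5/6, 1/6)
4. Q is the midpoint of ZR ⇒ Q = (13/16, 0)
through G parallel to QR: direction (-3/16, 0); meets ZS at F = (17/18, 1/6)
F = Z + t·(S−Z) with t = 1/18

t = 1/18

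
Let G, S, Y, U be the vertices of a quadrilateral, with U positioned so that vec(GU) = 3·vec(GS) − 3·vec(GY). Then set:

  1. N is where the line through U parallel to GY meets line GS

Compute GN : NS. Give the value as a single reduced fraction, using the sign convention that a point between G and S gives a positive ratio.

Assign G = (0, 0), S = (1, 0), Y = (0, 1), U = (3, -3) — the answer is frame-independent, so this choice is without loss of generality.
1. N is where the line through U parallel to GY meets line GS ⇒ N = (3, 0)
N = G + t·(S−G) with t = 3, so GN:NS = t:(1−t) = 3:-2

GN:NS = -3/2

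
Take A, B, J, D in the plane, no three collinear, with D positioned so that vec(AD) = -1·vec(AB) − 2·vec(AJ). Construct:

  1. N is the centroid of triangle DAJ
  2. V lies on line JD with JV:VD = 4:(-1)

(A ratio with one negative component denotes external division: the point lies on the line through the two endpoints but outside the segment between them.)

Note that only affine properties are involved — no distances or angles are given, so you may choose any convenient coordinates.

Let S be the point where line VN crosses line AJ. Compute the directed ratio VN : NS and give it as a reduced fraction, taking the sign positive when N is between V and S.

VN:NS = 3

Choose coordinates A = (0, 0), B = (1, 0), J = (0, 1), D = (-1, -2).
1. N is the centroid of triangle DAJ ⇒ N = (-1/3, -1/3)
2. V lies on line JD with JV:VD = 4:(-1) ⇒ V = (-4/3, -3)
line VN meets AJ at S = (0, 5/9)
N = V + t·(S−V) with t = 3/4, so VN:NS = 3/4:1/4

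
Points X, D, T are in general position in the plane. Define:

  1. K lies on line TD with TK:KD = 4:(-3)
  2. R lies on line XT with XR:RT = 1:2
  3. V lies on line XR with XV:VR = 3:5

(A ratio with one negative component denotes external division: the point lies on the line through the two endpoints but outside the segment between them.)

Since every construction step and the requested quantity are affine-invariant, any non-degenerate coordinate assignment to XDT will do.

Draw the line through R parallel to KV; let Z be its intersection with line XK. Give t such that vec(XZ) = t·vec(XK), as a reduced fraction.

t = 8/3

Set X = (0, 0), D = (1, 0), T = (0, 1); any affine frame gives the same invariant.
1. K lies on line TD with TK:KD = 4:(-3) ⇒ K = (4, -3)
2. R lies on line XT with XR:RT = 1:2 ⇒ R = (0, 1/3)
3. V lies on line XR with XV:VR = 3:5 ⇒ V = (0, 1/8)
through R parallel to KV: direction (-4, 25/8); meets XK at Z = (32/3, -8)
Z = X + t·(K−X) with t = 8/3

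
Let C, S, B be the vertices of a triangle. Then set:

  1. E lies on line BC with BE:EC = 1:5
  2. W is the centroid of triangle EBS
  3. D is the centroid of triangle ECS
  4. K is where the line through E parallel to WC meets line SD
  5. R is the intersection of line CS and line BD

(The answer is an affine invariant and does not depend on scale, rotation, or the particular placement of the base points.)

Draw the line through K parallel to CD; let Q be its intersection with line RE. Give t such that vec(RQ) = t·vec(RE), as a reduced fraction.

Work in coordinates with C = (0, 0), S = (1, 0), B = (0, 1).
1. E lies on line BC with BE:EC = 1:5 ⇒ E = (0, 5/6)
2. W is the centroid of triangle EBS ⇒ W = (1/3, 11/18)
3. D is the centroid of triangle ECS ⇒ D = (1/3, 5/18)
4. K is where the line through E parallel to WC meets line SD ⇒ K = (-5/27, 40/81)
5. R is the intersection of line CS and line BD ⇒ R = (6/13, 0)
through K parallel to CD: direction (1/3, 5/18); meets RE at Q = (4/57, 725/1026)
Q = R + t·(E−R) with t = 145/171

t = 145/171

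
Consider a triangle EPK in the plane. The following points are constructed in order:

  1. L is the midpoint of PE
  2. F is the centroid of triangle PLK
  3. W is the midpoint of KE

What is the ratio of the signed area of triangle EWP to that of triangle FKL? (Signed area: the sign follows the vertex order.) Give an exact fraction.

Set E = (0, 0), P = (1, 0), K = (0, 1); any affine frame gives the same invariant.
1. L is the midpoint of PE ⇒ L = (1/2, 0)
2. F is the centroid of triangle PLK ⇒ F = (1/2, 1/3)
3. W is the midpoint of KE ⇒ W = (0, 1/2)
2·[EWP] = -1/2, 2·[FKL] = 1/6
[EWP]:[FKL] = -1/2:1/6 = -3

[EWP]:[FKL] = -3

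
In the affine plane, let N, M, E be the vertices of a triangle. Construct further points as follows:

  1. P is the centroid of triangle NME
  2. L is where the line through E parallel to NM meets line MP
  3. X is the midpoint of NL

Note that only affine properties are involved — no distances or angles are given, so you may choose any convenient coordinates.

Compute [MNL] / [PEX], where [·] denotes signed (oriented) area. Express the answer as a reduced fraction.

Work in coordinates with N = (0, 0), M = (1, 0), E = (0, 1).
1. P is the centroid of triangle NME ⇒ P = (1/3, 1/3)
2. L is where the line through E parallel to NM meets line MP ⇒ L = (-1, 1)
3. X is the midpoint of NL ⇒ X = (-1/2, 1/2)
2·[MNL] = -1, 2·[PEX] = 1/2
[MNL]:[PEX] = -1:1/2 = -2

[MNL]:[PEX] = -2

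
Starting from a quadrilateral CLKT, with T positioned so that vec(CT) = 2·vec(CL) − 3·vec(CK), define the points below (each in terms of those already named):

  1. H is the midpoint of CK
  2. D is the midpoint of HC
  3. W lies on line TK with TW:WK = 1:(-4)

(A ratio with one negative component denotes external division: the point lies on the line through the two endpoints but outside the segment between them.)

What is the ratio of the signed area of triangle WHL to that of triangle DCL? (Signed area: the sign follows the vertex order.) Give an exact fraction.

Assign C = (0, 0), L = (1, 0), K = (0, 1), T = (2, -3) — the answer is frame-independent, so this choice is without loss of generality.
1. H is the midpoint of CK ⇒ H = (0, 1/2)
2. D is the midpoint of HC ⇒ D = (0, 1/4)
3. W lies on line TK with TW:WK = 1:(-4) ⇒ W = (8/3, -13/3)
2·[WHL] = -7/2, 2·[DCL] = 1/4
[WHL]:[DCL] = -7/2:1/4 = -14

[WHL]:[DCL] = -14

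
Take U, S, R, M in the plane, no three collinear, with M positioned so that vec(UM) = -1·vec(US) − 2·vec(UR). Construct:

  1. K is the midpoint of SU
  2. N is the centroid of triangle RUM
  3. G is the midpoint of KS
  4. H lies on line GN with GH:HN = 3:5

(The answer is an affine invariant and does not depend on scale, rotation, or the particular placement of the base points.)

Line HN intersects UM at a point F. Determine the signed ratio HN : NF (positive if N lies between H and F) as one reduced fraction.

HN:NF = -55/16

Work in coordinates with U = (0, 0), S = (1, 0), R = (0, 1), M = (-1, -2).
1. K is the midpoint of SU ⇒ K = (1/2, 0)
2. N is the centroid of triangle RUM ⇒ N = (-1/3, -1/3)
3. G is the midpoint of KS ⇒ G = (3/4, 0)
4. H lies on line GN with GH:HN = 3:5 ⇒ H = (11/32, -1/8)
line HN meets UM at F = (-3/22, -3/11)
N = H + t·(F−H) with t = 55/39, so HN:NF = 55/39:-16/39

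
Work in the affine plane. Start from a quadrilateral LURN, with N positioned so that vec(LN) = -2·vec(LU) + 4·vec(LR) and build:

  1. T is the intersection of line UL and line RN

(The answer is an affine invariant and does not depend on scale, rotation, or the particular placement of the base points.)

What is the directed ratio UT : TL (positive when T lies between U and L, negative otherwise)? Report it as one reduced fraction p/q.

UT:TL = 1/2

Work in coordinates with L = (0, 0), U = (1, 0), R = (0, 1), N = (-2, 4).
1. T is the intersection of line UL and line RN ⇒ T = (2/3, 0)
T = U + t·(L−U) with t = 1/3, so UT:TL = t:(1−t) = 1/3:2/3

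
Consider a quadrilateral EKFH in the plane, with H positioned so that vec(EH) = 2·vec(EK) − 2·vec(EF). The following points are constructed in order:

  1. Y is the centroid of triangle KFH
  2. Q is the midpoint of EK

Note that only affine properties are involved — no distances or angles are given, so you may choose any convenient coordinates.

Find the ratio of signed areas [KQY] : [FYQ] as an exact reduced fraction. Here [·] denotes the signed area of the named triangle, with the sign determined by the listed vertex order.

[KQY]:[FYQ] = -1/2

Choose coordinates E = (0, 0), K = (1, 0), F = (0, 1), H = (2, -2).
1. Y is the centroid of triangle KFH ⇒ Y = (1, -1/3)
2. Q is the midpoint of EK ⇒ Q = (1/2, 0)
2·[KQY] = 1/6, 2·[FYQ] = -1/3
[KQY]:[FYQ] = 1/6:-1/3 = -1/2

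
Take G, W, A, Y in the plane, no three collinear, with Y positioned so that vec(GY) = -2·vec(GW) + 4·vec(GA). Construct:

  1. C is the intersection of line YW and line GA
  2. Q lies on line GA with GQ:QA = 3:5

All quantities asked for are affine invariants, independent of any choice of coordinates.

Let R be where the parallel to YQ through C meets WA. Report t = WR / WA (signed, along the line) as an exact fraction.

Work in coordinates with G = (0, 0), W = (1, 0), A = (0, 1), Y = (-2, 4).
1. C is the intersection of line YW and line GA ⇒ C = (0, 4/3)
2. Q lies on line GA with GQ:QA = 3:5 ⇒ Q = (0, 3/8)
through C parallel to YQ: direction (2, -29/8); meets WA at R = (16/39, 23/39)
R = W + t·(A−W) with t = 23/39

t = 23/39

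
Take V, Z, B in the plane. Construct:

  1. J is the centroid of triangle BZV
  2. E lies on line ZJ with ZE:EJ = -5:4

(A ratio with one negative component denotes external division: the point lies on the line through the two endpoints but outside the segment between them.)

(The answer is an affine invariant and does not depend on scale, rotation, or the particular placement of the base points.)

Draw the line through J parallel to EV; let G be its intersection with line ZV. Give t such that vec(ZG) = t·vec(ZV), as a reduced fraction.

t = 1/5

Work in coordinates with V = (0, 0), Z = (1, 0), B = (0, 1).
1. J is the centroid of triangle BZV ⇒ J = (1/3, 1/3)
2. E lies on line ZJ with ZE:EJ = -5:4 ⇒ E = (-7/3, 5/3)
through J parallel to EV: direction (7/3, -5/3); meets ZV at G = (4/5, 0)
G = Z + t·(V−Z) with t = 1/5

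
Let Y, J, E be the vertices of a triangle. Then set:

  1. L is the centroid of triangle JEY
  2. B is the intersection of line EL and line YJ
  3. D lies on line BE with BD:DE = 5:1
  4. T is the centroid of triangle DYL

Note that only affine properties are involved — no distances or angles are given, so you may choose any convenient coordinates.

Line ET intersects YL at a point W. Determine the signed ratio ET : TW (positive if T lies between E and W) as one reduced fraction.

ET:TW = 3

Set Y = (0, 0), J = (1, 0), E = (0, 1); any affine frame gives the same invariant.
1. L is the centroid of triangle JEY ⇒ L = (1/3, 1/3)
2. B is the intersection of line EL and line YJ ⇒ B = (1/2, 0)
3. D lies on line BE with BD:DE = 5:1 ⇒ D = (1/12, 5/6)
4. T is the centroid of triangle DYL ⇒ T = (5/36, 7/18)
line ET meets YL at W = (5/27, 5/27)
T = E + t·(W−E) with t = 3/4, so ET:TW = 3/4:1/4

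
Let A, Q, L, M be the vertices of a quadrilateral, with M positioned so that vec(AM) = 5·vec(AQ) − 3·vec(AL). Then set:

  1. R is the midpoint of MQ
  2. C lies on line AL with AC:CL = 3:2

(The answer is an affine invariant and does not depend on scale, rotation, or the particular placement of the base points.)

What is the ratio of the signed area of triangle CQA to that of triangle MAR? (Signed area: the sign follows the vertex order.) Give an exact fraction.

[CQA]:[MAR] = 2/5

Work in coordinates with A = (0, 0), Q = (1, 0), L = (0, 1), M = (5, -3).
1. R is the midpoint of MQ ⇒ R = (3, -3/2)
2. C lies on line AL with AC:CL = 3:2 ⇒ C = (0, 3/5)
2·[CQA] = -3/5, 2·[MAR] = -3/2
[CQA]:[MAR] = -3/5:-3/2 = 2/5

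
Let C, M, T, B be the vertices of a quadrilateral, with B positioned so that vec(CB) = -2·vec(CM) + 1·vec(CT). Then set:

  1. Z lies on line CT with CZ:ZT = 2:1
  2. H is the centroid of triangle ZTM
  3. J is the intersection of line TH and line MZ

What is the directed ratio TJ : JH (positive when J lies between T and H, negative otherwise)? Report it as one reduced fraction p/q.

TJ:JH = -3

Work in coordinates with C = (0, 0), M = (1, 0), T = (0, 1), B = (-2, 1).
1. Z lies on line CT with CZ:ZT = 2:1 ⇒ Z = (0, 2/3)
2. H is the centroid of triangle ZTM ⇒ H = (1/3, 5/9)
3. J is the intersection of line TH and line MZ ⇒ J = (1/2, 1/3)
J = T + t·(H−T) with t = 3/2, so TJ:JH = t:(1−t) = 3/2:-1/2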